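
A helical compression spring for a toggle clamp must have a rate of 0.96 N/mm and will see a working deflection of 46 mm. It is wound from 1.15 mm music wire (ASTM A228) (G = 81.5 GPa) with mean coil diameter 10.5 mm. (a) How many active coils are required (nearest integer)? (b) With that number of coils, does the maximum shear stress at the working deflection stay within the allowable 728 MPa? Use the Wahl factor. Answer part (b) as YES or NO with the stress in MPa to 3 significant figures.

(a) 16 coils; (b) NO, τ_max = 902 MPa

N_a = Gd⁴/(8D³k) = (81.5×10³)(1.15⁴)/(8·10.5³·0.96) = 16.03 → N_a = 16
Actual rate k = Gd⁴/(8D³·16) = 0.96199 N/mm
Working load F = kδ = 0.96199·46 = 44.252 N
C = 10.5/1.15 = 9.1304; K_W = (4C−1)/(4C−4)+0.615/C = 1.1596
τ_max = K_W·8FD/(πd³) = 1.1596·777.97 = 902.14 MPa
τ_max > 728 MPa → exceeds allowable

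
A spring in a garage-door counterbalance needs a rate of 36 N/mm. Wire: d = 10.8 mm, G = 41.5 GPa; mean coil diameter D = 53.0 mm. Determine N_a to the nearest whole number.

13

N_a = Gd⁴/(8D³k) = (41.5×10³ × 10.8⁴)/(8 × 53.0³ × 36)
    = 5.64603e+08 / 4.28766e+07 = 13.17 → 13 coils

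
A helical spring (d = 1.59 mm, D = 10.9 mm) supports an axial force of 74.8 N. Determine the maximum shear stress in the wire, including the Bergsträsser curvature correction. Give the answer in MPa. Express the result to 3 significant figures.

622 MPa

Spring index C = D/d = 10.9/1.59 = 6.8553
K_B = (4C+2)/(4C−3) = 29.421/24.421 = 1.2047
τ₀ = 8FD/(πd³) = 8·74.8·10.9/(π·1.59³) = 6522.56/12.628 = 516.51 MPa
τ_max = K·τ₀ = 1.2047 × 516.51 = 622.26 MPa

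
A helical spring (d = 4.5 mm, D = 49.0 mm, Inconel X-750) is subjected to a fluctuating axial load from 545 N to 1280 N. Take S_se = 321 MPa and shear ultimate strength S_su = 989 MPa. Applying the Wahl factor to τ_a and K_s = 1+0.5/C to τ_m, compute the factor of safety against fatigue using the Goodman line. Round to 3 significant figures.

0.323

C = D/d = 49.0/4.5 = 10.8889; K_W = (4C−1)/(4C−4)+0.615/C = 1.1323; K_s = 1+0.5/C = 1.0459
F_a = (F_max−F_min)/2 = 367.5 N; F_m = (F_max+F_min)/2 = 912.5 N
τ_a = K_W·8F_aD/(πd³) = 1.1323 × 503.22 = 569.8 MPa
τ_m = K_s·8F_mD/(πd³) = 1.0459 × 1249.5 = 1306.9 MPa
Goodman: 1/n_f = τ_a/S_se + τ_m/S_su = 569.8/321 + 1306.9/989 = 1.77509 + 1.32140 = 3.0965
n_f = 1/3.0965 = 0.3229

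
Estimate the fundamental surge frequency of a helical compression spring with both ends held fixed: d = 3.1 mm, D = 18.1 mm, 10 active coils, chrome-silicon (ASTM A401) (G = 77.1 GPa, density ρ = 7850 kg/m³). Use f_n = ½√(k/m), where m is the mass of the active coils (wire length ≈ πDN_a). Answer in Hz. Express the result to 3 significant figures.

334 Hz

k = Gd⁴/(8D³N_a) = (77.1×10³)(3.1⁴)/(8·18.1³·10) = 15.01 N/mm = 15010 N/m
Wire length L = πDN_a = π·18.1·10 = 568.63 mm
m = ρ·(πd²/4)·L = 7850 × 7.5477×10⁻⁶ m² × 0.56863 m = 0.033691 kg
f_n = ½√(k/m) = 0.5·√(15010/0.033691) = 0.5·√(4.4552e+05) = 333.74 Hz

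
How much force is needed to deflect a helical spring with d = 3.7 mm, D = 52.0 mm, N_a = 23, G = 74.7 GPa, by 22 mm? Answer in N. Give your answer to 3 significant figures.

11.9 N

k = Gd⁴/(8D³N_a) = (74.7×10³)(3.7⁴)/(8·52.0³·23) = 0.54113 N/mm
F = k·δ = 0.54113 × 22 = 11.905 N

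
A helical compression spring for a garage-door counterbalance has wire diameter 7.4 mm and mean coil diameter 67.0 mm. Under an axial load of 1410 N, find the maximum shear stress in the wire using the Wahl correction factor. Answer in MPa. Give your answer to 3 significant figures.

Spring index C = D/d = 67.0/7.4 = 9.0541
K_W = (4C−1)/(4C−4) + 0.615/C = 35.216/32.216 + 0.0679 = 1.1610
τ₀ = 8FD/(πd³) = 8·1410·67.0/(π·7.4³) = 755760/1273 = 593.66 MPa
τ_max = K·τ₀ = 1.1610 × 593.66 = 689.27 MPa

689 MPa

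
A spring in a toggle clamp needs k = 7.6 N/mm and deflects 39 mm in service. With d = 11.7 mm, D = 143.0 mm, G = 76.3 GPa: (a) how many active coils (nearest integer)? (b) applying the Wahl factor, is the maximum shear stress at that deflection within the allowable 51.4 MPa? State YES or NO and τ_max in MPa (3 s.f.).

(a) 8 coils; (b) NO, τ_max = 75.7 MPa

N_a = Gd⁴/(8D³k) = (76.3×10³)(11.7⁴)/(8·143.0³·7.6) = 8.042 → N_a = 8
Actual rate k = Gd⁴/(8D³·8) = 7.6398 N/mm
Working load F = kδ = 7.6398·39 = 297.95 N
C = 143.0/11.7 = 12.2222; K_W = (4C−1)/(4C−4)+0.615/C = 1.1171
τ_max = K_W·8FD/(πd³) = 1.1171·67.743 = 75.679 MPa
τ_max > 51.4 MPa → exceeds allowable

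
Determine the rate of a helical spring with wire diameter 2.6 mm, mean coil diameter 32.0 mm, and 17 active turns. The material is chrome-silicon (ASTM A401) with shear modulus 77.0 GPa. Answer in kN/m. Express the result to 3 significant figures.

0.790 kN/m

k = Gd⁴/(8D³N_a) = (77.0×10³ × 2.6⁴) / (8 × 32.0³ × 17)
  = 3.51872e+06 / 4.45645e+06 = 0.78958 N/mm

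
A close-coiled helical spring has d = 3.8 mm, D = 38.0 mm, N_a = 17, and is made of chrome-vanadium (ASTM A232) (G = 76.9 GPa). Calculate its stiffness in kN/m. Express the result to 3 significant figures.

2.15 kN/m

k = Gd⁴/(8D³N_a) = (76.9×10³ × 3.8⁴) / (8 × 38.0³ × 17)
  = 1.60347e+07 / 7.46259e+06 = 2.1487 N/mm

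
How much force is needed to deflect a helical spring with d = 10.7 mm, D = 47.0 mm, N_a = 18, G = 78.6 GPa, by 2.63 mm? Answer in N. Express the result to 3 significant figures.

181 N

k = Gd⁴/(8D³N_a) = (78.6×10³)(10.7⁴)/(8·47.0³·18) = 68.913 N/mm
F = k·δ = 68.913 × 2.63 = 181.24 N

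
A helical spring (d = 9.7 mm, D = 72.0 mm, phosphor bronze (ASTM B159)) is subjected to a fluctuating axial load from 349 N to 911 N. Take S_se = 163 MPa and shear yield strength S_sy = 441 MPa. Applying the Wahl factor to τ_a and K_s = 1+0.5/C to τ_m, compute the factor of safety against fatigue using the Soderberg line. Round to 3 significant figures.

1.39

C = D/d = 72.0/9.7 = 7.4227; K_W = (4C−1)/(4C−4)+0.615/C = 1.1996; K_s = 1+0.5/C = 1.0674
F_a = (F_max−F_min)/2 = 281 N; F_m = (F_max+F_min)/2 = 630 N
τ_a = K_W·8F_aD/(πd³) = 1.1996 × 56.45 = 67.719 MPa
τ_m = K_s·8F_mD/(πd³) = 1.0674 × 126.56 = 135.09 MPa
Soderberg: 1/n_f = τ_a/S_se + τ_m/S_sy = 67.719/163 + 135.09/441 = 0.41545 + 0.30632 = 0.72177
n_f = 1/0.72177 = 1.385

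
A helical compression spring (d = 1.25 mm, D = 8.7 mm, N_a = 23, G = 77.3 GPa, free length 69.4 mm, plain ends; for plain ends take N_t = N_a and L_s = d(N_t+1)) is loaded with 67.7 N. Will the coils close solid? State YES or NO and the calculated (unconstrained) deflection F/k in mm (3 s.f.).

k = Gd⁴/(8D³N_a) = (77.3×10³)(1.25⁴)/(8·8.7³·23) = 1.5576 N/mm
N_t = 23; L_s = 1.25·24 = 30 mm; δ_solid = L₀ − L_s = 69.4 − 30 = 39.4 mm
δ = F/k = 67.7/1.5576 = 43.466 mm
δ ≥ δ_solid → spring goes solid

YES, δ = 43.5 mm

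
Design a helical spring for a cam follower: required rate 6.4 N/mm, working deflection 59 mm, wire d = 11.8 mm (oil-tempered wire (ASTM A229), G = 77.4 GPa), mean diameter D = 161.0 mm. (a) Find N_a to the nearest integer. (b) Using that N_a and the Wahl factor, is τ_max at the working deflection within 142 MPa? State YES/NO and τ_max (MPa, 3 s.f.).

(a) 7 coils; (b) YES, τ_max = 104 MPa

N_a = Gd⁴/(8D³k) = (77.4×10³)(11.8⁴)/(8·161.0³·6.4) = 7.023 → N_a = 7
Actual rate k = Gd⁴/(8D³·7) = 6.421 N/mm
Working load F = kδ = 6.421·59 = 378.84 N
C = 161.0/11.8 = 13.6441; K_W = (4C−1)/(4C−4)+0.615/C = 1.1044
τ_max = K_W·8FD/(πd³) = 1.1044·94.531 = 104.4 MPa
τ_max ≤ 142 MPa → acceptable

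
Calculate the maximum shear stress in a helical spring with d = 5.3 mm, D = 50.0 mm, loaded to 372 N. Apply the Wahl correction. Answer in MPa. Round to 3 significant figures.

367 MPa

Spring index C = D/d = 50.0/5.3 = 9.4340
K_W = (4C−1)/(4C−4) + 0.615/C = 36.736/33.736 + 0.0652 = 1.1541
τ₀ = 8FD/(πd³) = 8·372·50.0/(π·5.3³) = 148800/467.71 = 318.15 MPa
τ_max = K·τ₀ = 1.1541 × 318.15 = 367.18 MPa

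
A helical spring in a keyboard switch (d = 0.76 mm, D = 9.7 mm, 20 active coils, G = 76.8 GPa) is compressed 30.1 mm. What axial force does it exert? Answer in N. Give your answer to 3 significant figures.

k = Gd⁴/(8D³N_a) = (76.8×10³)(0.76⁴)/(8·9.7³·20) = 0.17546 N/mm
F = k·δ = 0.17546 × 30.1 = 5.2814 N

5.28 N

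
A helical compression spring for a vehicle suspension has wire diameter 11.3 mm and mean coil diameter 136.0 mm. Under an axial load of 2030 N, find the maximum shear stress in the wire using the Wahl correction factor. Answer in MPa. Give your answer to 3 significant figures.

545 MPa

Spring index C = D/d = 136.0/11.3 = 12.0354
K_W = (4C−1)/(4C−4) + 0.615/C = 47.142/44.142 + 0.0511 = 1.1191
τ₀ = 8FD/(πd³) = 8·2030·136.0/(π·11.3³) = 2.20864e+06/4533 = 487.24 MPa
τ_max = K·τ₀ = 1.1191 × 487.24 = 545.25 MPa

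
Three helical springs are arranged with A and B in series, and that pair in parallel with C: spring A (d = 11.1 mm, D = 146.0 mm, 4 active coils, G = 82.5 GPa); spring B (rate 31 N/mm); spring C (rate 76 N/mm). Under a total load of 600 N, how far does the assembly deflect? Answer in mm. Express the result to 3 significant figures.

k_A = Gd⁴/(8D³N_a) = (82.5×10³)(11.1⁴)/(8·146.0³·4) = 12.576 N/mm
Springs A,B series: k_AB = 1/(1/12.576+1/31) = 8.9465 N/mm; parallel with C: k_eq = 8.9465+76 = 84.946 N/mm
δ = F/k_eq = 600/84.946 = 7.0633 mm

7.06 mm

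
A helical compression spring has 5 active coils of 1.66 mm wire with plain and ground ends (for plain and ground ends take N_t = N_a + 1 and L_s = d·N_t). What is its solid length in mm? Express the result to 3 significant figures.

9.96 mm

plain and ground ends: N_t = N_a + 1 = 5 + 1 = 6
L_s = d·N_t = 1.66 × 6 = 9.96 mm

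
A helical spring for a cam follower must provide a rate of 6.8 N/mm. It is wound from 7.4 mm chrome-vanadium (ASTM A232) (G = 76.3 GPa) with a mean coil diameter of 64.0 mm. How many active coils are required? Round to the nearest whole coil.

N_a = Gd⁴/(8D³k) = (76.3×10³ × 7.4⁴)/(8 × 64.0³ × 6.8)
    = 2.28798e+08 / 1.42606e+07 = 16.04 → 16 coils

16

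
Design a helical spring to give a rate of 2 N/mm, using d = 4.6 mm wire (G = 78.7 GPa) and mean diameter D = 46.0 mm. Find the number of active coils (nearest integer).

N_a = Gd⁴/(8D³k) = (78.7×10³ × 4.6⁴)/(8 × 46.0³ × 2)
    = 3.52376e+07 / 1.55738e+06 = 22.63 → 23 coils

23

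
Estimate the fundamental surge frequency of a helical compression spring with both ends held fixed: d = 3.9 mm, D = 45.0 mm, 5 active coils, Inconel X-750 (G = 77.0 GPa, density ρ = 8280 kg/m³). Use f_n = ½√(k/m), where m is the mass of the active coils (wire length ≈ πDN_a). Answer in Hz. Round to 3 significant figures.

132 Hz

k = Gd⁴/(8D³N_a) = (77.0×10³)(3.9⁴)/(8·45.0³·5) = 4.8871 N/mm = 4887.1 N/m
Wire length L = πDN_a = π·45.0·5 = 706.86 mm
m = ρ·(πd²/4)·L = 8280 × 11.946×10⁻⁶ m² × 0.70686 m = 0.069917 kg
f_n = ½√(k/m) = 0.5·√(4887.1/0.069917) = 0.5·√(69899) = 132.19 Hz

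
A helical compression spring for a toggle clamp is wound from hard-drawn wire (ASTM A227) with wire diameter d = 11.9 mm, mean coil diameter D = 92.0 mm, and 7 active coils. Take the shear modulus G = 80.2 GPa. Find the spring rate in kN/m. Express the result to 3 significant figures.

k = Gd⁴/(8D³N_a) = (80.2×10³ × 11.9⁴) / (8 × 92.0³ × 7)
  = 1.60828e+09 / 4.36065e+07 = 36.882 N/mm

36.9 kN/m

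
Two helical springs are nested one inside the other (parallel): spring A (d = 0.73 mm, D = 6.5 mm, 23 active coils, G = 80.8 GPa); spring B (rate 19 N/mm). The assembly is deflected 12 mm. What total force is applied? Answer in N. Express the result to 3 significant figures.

k_A = Gd⁴/(8D³N_a) = (80.8×10³)(0.73⁴)/(8·6.5³·23) = 0.45409 N/mm
Parallel: k_eq = 0.45409 + 19 = 19.454 N/mm
F = k_eq·δ = 19.454·12 = 233.45 N

233 N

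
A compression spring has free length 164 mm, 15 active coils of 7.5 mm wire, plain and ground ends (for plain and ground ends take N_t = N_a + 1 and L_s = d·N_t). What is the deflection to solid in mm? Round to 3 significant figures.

44.0 mm

N_t = 16; L_s = 7.5·16 = 120 mm
δ_solid = L₀ − L_s = 164 − 120 = 44 mm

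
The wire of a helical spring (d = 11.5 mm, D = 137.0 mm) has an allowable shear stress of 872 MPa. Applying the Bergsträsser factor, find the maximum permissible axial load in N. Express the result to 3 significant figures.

C = D/d = 137.0/11.5 = 11.9130
K_B = (4C+2)/(4C−3) = 49.652/44.652 = 1.1120
τ_max = K·8FD/(πd³) → F_max = τ_allow·πd³/(8DK)
F_max = 872·π·11.5³/(8·137.0·1.1120) = 4.1664e+06/1218.7 = 3418.6 N

3420 N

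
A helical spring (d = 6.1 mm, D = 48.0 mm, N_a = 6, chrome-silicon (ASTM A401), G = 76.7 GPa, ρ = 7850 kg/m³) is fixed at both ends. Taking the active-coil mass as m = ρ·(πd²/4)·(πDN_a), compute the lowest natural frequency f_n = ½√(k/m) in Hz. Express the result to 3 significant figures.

k = Gd⁴/(8D³N_a) = (76.7×10³)(6.1⁴)/(8·48.0³·6) = 20.006 N/mm = 20006 N/m
Wire length L = πDN_a = π·48.0·6 = 904.78 mm
m = ρ·(πd²/4)·L = 7850 × 29.225×10⁻⁶ m² × 0.90478 m = 0.20757 kg
f_n = ½√(k/m) = 0.5·√(20006/0.20757) = 0.5·√(96380) = 155.23 Hz

155 Hz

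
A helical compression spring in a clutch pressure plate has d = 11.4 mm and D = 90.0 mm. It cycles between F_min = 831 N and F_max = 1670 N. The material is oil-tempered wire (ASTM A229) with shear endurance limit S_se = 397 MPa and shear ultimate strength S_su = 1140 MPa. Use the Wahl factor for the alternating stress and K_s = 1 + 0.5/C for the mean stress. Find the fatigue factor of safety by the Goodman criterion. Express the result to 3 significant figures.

2.67

C = D/d = 90.0/11.4 = 7.8947; K_W = (4C−1)/(4C−4)+0.615/C = 1.1867; K_s = 1+0.5/C = 1.0633
F_a = (F_max−F_min)/2 = 419.5 N; F_m = (F_max+F_min)/2 = 1250.5 N
τ_a = K_W·8F_aD/(πd³) = 1.1867 × 64.893 = 77.008 MPa
τ_m = K_s·8F_mD/(πd³) = 1.0633 × 193.44 = 205.69 MPa
Goodman: 1/n_f = τ_a/S_se + τ_m/S_su = 77.008/397 + 205.69/1140 = 0.19397 + 0.18043 = 0.37441
n_f = 1/0.37441 = 2.671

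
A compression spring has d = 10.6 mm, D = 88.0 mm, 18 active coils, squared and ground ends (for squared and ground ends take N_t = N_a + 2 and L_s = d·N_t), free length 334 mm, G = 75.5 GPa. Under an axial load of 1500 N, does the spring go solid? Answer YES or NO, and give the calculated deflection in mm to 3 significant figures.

YES, δ = 154 mm

k = Gd⁴/(8D³N_a) = (75.5×10³)(10.6⁴)/(8·88.0³·18) = 9.7131 N/mm
N_t = 20; L_s = 10.6·20 = 212 mm; δ_solid = L₀ − L_s = 334 − 212 = 122 mm
δ = F/k = 1500/9.7131 = 154.43 mm
δ ≥ δ_solid → spring goes solid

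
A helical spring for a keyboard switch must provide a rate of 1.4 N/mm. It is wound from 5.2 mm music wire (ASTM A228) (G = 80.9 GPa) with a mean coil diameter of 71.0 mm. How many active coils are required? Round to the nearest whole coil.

15

N_a = Gd⁴/(8D³k) = (80.9×10³ × 5.2⁴)/(8 × 71.0³ × 1.4)
    = 5.9151e+07 / 4.0086e+06 = 14.76 → 15 coils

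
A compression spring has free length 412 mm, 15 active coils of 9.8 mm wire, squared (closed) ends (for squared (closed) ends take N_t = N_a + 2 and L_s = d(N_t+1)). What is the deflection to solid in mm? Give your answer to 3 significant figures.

236 mm

N_t = 17; L_s = 9.8·18 = 176.4 mm
δ_solid = L₀ − L_s = 412 − 176.4 = 235.6 mm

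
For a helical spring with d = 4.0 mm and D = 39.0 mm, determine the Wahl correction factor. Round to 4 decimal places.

1.1488

C = D/d = 39.0/4.0 = 9.7500
K_W = (4C−1)/(4C−4) + 0.615/C = 38.000/35.000 + 0.0631 = 1.1488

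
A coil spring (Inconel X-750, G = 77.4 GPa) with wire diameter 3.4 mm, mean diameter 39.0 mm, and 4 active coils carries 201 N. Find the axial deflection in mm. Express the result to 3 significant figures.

k = Gd⁴/(8D³N_a) = (77.4×10³)(3.4⁴)/(8·39.0³·4) = 5.449 N/mm
δ = F/k = 201 / 5.449 = 36.888 mm

36.9 mm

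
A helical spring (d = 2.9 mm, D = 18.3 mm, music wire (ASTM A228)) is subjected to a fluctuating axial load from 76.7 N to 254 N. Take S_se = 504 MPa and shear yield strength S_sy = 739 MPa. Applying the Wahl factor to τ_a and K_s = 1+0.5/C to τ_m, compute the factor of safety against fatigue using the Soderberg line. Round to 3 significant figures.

1.14

C = D/d = 18.3/2.9 = 6.3103; K_W = (4C−1)/(4C−4)+0.615/C = 1.2387; K_s = 1+0.5/C = 1.0792
F_a = (F_max−F_min)/2 = 88.65 N; F_m = (F_max+F_min)/2 = 165.35 N
τ_a = K_W·8F_aD/(πd³) = 1.2387 × 169.39 = 209.82 MPa
τ_m = K_s·8F_mD/(πd³) = 1.0792 × 315.94 = 340.97 MPa
Soderberg: 1/n_f = τ_a/S_se + τ_m/S_sy = 209.82/504 + 340.97/739 = 0.41630 + 0.46140 = 0.8777
n_f = 1/0.8777 = 1.139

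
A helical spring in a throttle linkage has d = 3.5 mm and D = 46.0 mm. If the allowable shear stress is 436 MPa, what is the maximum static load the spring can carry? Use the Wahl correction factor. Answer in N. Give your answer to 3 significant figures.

144 N

C = D/d = 46.0/3.5 = 13.1429
K_W = (4C−1)/(4C−4) + 0.615/C = 51.571/48.571 + 0.0468 = 1.1086
τ_max = K·8FD/(πd³) → F_max = τ_allow·πd³/(8DK)
F_max = 436·π·3.5³/(8·46.0·1.1086) = 58727/407.95 = 143.96 N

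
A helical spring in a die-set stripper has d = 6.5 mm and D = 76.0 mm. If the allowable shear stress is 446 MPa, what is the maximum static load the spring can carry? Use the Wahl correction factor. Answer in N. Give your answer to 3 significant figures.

564 N

C = D/d = 76.0/6.5 = 11.6923
K_W = (4C−1)/(4C−4) + 0.615/C = 45.769/42.769 + 0.0526 = 1.1227
τ_max = K·8FD/(πd³) → F_max = τ_allow·πd³/(8DK)
F_max = 446·π·6.5³/(8·76.0·1.1227) = 3.8479e+05/682.63 = 563.69 N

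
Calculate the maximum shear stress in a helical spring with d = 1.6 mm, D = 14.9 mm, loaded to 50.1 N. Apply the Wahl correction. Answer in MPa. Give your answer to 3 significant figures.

Spring index C = D/d = 14.9/1.6 = 9.3125
K_W = (4C−1)/(4C−4) + 0.615/C = 36.250/33.250 + 0.0660 = 1.1563
τ₀ = 8FD/(πd³) = 8·50.1·14.9/(π·1.6³) = 5971.92/12.868 = 464.09 MPa
τ_max = K·τ₀ = 1.1563 × 464.09 = 536.61 MPa

537 MPa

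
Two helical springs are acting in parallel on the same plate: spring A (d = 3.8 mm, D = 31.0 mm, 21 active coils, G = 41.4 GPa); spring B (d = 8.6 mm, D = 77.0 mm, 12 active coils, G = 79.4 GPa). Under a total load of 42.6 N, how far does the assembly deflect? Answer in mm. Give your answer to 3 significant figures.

k_A = Gd⁴/(8D³N_a) = (41.4×10³)(3.8⁴)/(8·31.0³·21) = 1.7248 N/mm
k_B = Gd⁴/(8D³N_a) = (79.4×10³)(8.6⁴)/(8·77.0³·12) = 9.9099 N/mm
Parallel: k_eq = 1.7248 + 9.9099 = 11.635 N/mm
δ = F/k_eq = 42.6/11.635 = 3.6614 mm

3.66 mm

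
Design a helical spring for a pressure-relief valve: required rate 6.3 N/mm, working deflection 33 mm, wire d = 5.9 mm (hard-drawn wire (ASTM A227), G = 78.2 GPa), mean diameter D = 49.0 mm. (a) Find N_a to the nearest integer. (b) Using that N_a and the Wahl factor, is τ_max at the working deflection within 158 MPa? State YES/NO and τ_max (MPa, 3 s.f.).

N_a = Gd⁴/(8D³k) = (78.2×10³)(5.9⁴)/(8·49.0³·6.3) = 15.98 → N_a = 16
Actual rate k = Gd⁴/(8D³·16) = 6.2924 N/mm
Working load F = kδ = 6.2924·33 = 207.65 N
C = 49.0/5.9 = 8.3051; K_W = (4C−1)/(4C−4)+0.615/C = 1.1767
τ_max = K_W·8FD/(πd³) = 1.1767·126.16 = 148.45 MPa
τ_max ≤ 158 MPa → acceptable

(a) 16 coils; (b) YES, τ_max = 148 MPa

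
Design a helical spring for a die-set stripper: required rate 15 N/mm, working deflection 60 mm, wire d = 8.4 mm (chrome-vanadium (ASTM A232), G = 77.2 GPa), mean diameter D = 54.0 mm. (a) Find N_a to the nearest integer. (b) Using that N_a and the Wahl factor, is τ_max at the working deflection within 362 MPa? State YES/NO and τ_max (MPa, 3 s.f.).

(a) 20 coils; (b) YES, τ_max = 262 MPa

N_a = Gd⁴/(8D³k) = (77.2×10³)(8.4⁴)/(8·54.0³·15) = 20.34 → N_a = 20
Actual rate k = Gd⁴/(8D³·20) = 15.256 N/mm
Working load F = kδ = 15.256·60 = 915.34 N
C = 54.0/8.4 = 6.4286; K_W = (4C−1)/(4C−4)+0.615/C = 1.2338
τ_max = K_W·8FD/(πd³) = 1.2338·212.36 = 262.02 MPa
τ_max ≤ 362 MPa → acceptable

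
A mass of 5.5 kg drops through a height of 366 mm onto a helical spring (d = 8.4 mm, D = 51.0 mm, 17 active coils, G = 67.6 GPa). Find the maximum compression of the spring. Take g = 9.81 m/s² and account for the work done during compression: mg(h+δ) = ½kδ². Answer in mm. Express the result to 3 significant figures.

49.0 mm

k = Gd⁴/(8D³N_a) = (67.6×10³)(8.4⁴)/(8·51.0³·17) = 18.656 N/mm
W = mg = 5.5 × 9.81 = 53.955 N
½kδ² − Wδ − Wh = 0 → δ = (W + √(W² + 2kWh))/k
δ = (53.955 + √(2911.1 + 736813))/18.656 = (53.955 + 860.07)/18.656 = 48.994 mm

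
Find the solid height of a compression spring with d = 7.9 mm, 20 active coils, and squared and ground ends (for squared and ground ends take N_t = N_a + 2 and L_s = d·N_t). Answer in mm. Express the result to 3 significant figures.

174 mm

squared and ground ends: N_t = N_a + 2 = 20 + 2 = 22
L_s = d·N_t = 7.9 × 22 = 173.8 mm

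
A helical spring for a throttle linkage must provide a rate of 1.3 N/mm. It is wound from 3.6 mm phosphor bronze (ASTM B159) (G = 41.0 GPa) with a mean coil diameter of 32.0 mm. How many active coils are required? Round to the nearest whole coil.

20

N_a = Gd⁴/(8D³k) = (41.0×10³ × 3.6⁴)/(8 × 32.0³ × 1.3)
    = 6.88643e+06 / 340787 = 20.21 → 20 coils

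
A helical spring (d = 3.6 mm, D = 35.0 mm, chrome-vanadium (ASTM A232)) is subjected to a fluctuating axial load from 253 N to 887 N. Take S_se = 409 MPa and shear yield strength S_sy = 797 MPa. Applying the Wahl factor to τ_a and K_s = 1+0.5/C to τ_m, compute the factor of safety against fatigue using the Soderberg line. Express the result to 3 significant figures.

0.319

C = D/d = 35.0/3.6 = 9.7222; K_W = (4C−1)/(4C−4)+0.615/C = 1.1492; K_s = 1+0.5/C = 1.0514
F_a = (F_max−F_min)/2 = 317 N; F_m = (F_max+F_min)/2 = 570 N
τ_a = K_W·8F_aD/(πd³) = 1.1492 × 605.56 = 695.94 MPa
τ_m = K_s·8F_mD/(πd³) = 1.0514 × 1088.9 = 1144.9 MPa
Soderberg: 1/n_f = τ_a/S_se + τ_m/S_sy = 695.94/409 + 1144.9/797 = 1.70157 + 1.43647 = 3.138
n_f = 1/3.138 = 0.3187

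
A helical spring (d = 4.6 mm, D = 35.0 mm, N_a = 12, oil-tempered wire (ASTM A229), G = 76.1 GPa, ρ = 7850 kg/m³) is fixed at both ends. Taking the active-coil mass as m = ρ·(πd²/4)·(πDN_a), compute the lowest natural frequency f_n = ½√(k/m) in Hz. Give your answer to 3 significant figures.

110 Hz

k = Gd⁴/(8D³N_a) = (76.1×10³)(4.6⁴)/(8·35.0³·12) = 8.2783 N/mm = 8278.3 N/m
Wire length L = πDN_a = π·35.0·12 = 1319.5 mm
m = ρ·(πd²/4)·L = 7850 × 16.619×10⁻⁶ m² × 1.3195 m = 0.17214 kg
f_n = ½√(k/m) = 0.5·√(8278.3/0.17214) = 0.5·√(48091) = 109.65 Hz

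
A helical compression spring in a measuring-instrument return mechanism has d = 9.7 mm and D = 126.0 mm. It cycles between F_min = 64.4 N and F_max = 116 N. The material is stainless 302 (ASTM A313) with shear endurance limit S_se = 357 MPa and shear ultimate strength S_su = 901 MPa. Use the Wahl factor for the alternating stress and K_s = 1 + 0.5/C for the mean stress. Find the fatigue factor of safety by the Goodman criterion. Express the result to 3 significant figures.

15.4

C = D/d = 126.0/9.7 = 12.9897; K_W = (4C−1)/(4C−4)+0.615/C = 1.1099; K_s = 1+0.5/C = 1.0385
F_a = (F_max−F_min)/2 = 25.8 N; F_m = (F_max+F_min)/2 = 90.2 N
τ_a = K_W·8F_aD/(πd³) = 1.1099 × 9.0702 = 10.067 MPa
τ_m = K_s·8F_mD/(πd³) = 1.0385 × 31.71 = 32.931 MPa
Goodman: 1/n_f = τ_a/S_se + τ_m/S_su = 10.067/357 + 32.931/901 = 0.02820 + 0.03655 = 0.064748
n_f = 1/0.064748 = 15.44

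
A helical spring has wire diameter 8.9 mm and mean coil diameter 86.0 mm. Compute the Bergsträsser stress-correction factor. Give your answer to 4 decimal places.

C = D/d = 86.0/8.9 = 9.6629
K_B = (4C+2)/(4C−3) = 40.652/35.652 = 1.1402

1.1402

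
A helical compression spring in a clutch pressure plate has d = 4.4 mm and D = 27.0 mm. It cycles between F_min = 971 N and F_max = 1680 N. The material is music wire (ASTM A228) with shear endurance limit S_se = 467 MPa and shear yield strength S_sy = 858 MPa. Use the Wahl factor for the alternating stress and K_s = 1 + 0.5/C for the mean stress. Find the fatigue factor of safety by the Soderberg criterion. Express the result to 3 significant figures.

C = D/d = 27.0/4.4 = 6.1364; K_W = (4C−1)/(4C−4)+0.615/C = 1.2462; K_s = 1+0.5/C = 1.0815
F_a = (F_max−F_min)/2 = 354.5 N; F_m = (F_max+F_min)/2 = 1325.5 N
τ_a = K_W·8F_aD/(πd³) = 1.2462 × 286.13 = 356.59 MPa
τ_m = K_s·8F_mD/(πd³) = 1.0815 × 1069.9 = 1157 MPa
Soderberg: 1/n_f = τ_a/S_se + τ_m/S_sy = 356.59/467 + 1157/858 = 0.76357 + 1.34852 = 2.1121
n_f = 1/2.1121 = 0.4735

0.473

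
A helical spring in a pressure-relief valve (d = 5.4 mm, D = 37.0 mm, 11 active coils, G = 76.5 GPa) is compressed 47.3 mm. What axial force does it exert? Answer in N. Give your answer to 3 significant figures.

690 N

k = Gd⁴/(8D³N_a) = (76.5×10³)(5.4⁴)/(8·37.0³·11) = 14.593 N/mm
F = k·δ = 14.593 × 47.3 = 690.26 N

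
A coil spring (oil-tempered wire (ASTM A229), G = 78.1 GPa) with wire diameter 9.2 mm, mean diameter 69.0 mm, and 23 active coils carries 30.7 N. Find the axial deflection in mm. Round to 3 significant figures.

k = Gd⁴/(8D³N_a) = (78.1×10³)(9.2⁴)/(8·69.0³·23) = 9.2563 N/mm
δ = F/k = 30.7 / 9.2563 = 3.3167 mm

3.32 mm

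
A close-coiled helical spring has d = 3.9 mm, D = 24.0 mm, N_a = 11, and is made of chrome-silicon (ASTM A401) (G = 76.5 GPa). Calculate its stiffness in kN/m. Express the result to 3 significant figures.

k = Gd⁴/(8D³N_a) = (76.5×10³ × 3.9⁴) / (8 × 24.0³ × 11)
  = 1.76978e+07 / 1.21651e+06 = 14.548 N/mm

14.5 kN/m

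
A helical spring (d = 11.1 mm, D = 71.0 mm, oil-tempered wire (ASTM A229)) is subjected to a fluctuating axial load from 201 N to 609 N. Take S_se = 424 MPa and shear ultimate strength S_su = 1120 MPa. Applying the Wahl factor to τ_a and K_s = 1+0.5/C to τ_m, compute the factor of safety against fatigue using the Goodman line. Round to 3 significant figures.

7.69

C = D/d = 71.0/11.1 = 6.3964; K_W = (4C−1)/(4C−4)+0.615/C = 1.2351; K_s = 1+0.5/C = 1.0782
F_a = (F_max−F_min)/2 = 204 N; F_m = (F_max+F_min)/2 = 405 N
τ_a = K_W·8F_aD/(πd³) = 1.2351 × 26.969 = 33.31 MPa
τ_m = K_s·8F_mD/(πd³) = 1.0782 × 53.541 = 57.726 MPa
Goodman: 1/n_f = τ_a/S_se + τ_m/S_su = 33.31/424 + 57.726/1120 = 0.07856 + 0.05154 = 0.1301
n_f = 1/0.1301 = 7.686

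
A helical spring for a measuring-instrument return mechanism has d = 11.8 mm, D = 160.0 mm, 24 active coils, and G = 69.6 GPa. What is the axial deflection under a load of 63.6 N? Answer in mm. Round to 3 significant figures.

37.1 mm

k = Gd⁴/(8D³N_a) = (69.6×10³)(11.8⁴)/(8·160.0³·24) = 1.7158 N/mm
δ = F/k = 63.6 / 1.7158 = 37.066 mm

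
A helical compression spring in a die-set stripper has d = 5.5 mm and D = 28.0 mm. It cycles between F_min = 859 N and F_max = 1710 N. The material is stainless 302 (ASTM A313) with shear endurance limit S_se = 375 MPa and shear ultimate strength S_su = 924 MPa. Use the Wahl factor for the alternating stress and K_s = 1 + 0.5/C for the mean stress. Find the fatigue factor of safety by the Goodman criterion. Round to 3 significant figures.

0.776

C = D/d = 28.0/5.5 = 5.0909; K_W = (4C−1)/(4C−4)+0.615/C = 1.3041; K_s = 1+0.5/C = 1.0982
F_a = (F_max−F_min)/2 = 425.5 N; F_m = (F_max+F_min)/2 = 1284.5 N
τ_a = K_W·8F_aD/(πd³) = 1.3041 × 182.35 = 237.81 MPa
τ_m = K_s·8F_mD/(πd³) = 1.0982 × 550.48 = 604.55 MPa
Goodman: 1/n_f = τ_a/S_se + τ_m/S_su = 237.81/375 + 604.55/924 = 0.63416 + 0.65427 = 1.2884
n_f = 1/1.2884 = 0.7761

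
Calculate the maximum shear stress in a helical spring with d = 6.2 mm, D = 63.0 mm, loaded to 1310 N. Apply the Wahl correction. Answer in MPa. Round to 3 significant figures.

Spring index C = D/d = 63.0/6.2 = 10.1613
K_W = (4C−1)/(4C−4) + 0.615/C = 39.645/36.645 + 0.0605 = 1.1424
τ₀ = 8FD/(πd³) = 8·1310·63.0/(π·6.2³) = 660240/748.73 = 881.81 MPa
τ_max = K·τ₀ = 1.1424 × 881.81 = 1007.4 MPa

1010 MPa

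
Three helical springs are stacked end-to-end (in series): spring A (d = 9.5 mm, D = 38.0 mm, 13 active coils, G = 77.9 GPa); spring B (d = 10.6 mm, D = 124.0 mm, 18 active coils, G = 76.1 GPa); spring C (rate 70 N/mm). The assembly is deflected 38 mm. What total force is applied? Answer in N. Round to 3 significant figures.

k_A = Gd⁴/(8D³N_a) = (77.9×10³)(9.5⁴)/(8·38.0³·13) = 111.19 N/mm
k_B = Gd⁴/(8D³N_a) = (76.1×10³)(10.6⁴)/(8·124.0³·18) = 3.4993 N/mm
Series: 1/k_eq = 1/111.19 + 1/3.4993 + 1/70 = 0.30905; k_eq = 3.2357 N/mm
F = k_eq·δ = 3.2357·38 = 122.96 N

123 N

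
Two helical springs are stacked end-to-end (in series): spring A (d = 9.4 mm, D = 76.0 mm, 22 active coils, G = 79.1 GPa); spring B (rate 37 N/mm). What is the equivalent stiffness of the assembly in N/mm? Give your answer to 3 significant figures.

6.57 N/mm

k_A = Gd⁴/(8D³N_a) = (79.1×10³)(9.4⁴)/(8·76.0³·22) = 7.9935 N/mm
Series: 1/k_eq = 1/7.9935 + 1/37 = 0.15213; k_eq = 6.5734 N/mm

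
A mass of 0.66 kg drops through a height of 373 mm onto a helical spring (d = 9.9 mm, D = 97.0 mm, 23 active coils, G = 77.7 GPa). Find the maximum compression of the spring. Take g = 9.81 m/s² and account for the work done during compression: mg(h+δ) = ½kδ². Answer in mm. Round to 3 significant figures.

k = Gd⁴/(8D³N_a) = (77.7×10³)(9.9⁴)/(8·97.0³·23) = 4.4446 N/mm
W = mg = 0.66 × 9.81 = 6.4746 N
½kδ² − Wδ − Wh = 0 → δ = (W + √(W² + 2kWh))/k
δ = (6.4746 + √(41.92 + 21467.5))/4.4446 = (6.4746 + 146.66)/4.4446 = 34.455 mm

34.5 mm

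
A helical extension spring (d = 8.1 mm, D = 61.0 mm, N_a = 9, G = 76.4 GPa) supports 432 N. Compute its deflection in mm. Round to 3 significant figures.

k = Gd⁴/(8D³N_a) = (76.4×10³)(8.1⁴)/(8·61.0³·9) = 20.124 N/mm
δ = F/k = 432 / 20.124 = 21.467 mm

21.5 mm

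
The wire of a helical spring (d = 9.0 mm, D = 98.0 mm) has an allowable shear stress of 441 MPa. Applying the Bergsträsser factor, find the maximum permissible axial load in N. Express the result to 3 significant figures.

C = D/d = 98.0/9.0 = 10.8889
K_B = (4C+2)/(4C−3) = 45.556/40.556 = 1.1233
τ_max = K·8FD/(πd³) → F_max = τ_allow·πd³/(8DK)
F_max = 441·π·9.0³/(8·98.0·1.1233) = 1.01e+06/880.66 = 1146.9 N

1150 N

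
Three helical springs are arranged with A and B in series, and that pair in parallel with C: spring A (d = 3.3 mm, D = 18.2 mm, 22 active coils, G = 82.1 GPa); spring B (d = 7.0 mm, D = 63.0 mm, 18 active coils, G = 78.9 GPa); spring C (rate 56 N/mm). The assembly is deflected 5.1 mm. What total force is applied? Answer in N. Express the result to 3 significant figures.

k_A = Gd⁴/(8D³N_a) = (82.1×10³)(3.3⁴)/(8·18.2³·22) = 9.1764 N/mm
k_B = Gd⁴/(8D³N_a) = (78.9×10³)(7.0⁴)/(8·63.0³·18) = 5.2612 N/mm
Springs A,B series: k_AB = 1/(1/9.1764+1/5.2612) = 3.344 N/mm; parallel with C: k_eq = 3.344+56 = 59.344 N/mm
F = k_eq·δ = 59.344·5.1 = 302.65 N

303 N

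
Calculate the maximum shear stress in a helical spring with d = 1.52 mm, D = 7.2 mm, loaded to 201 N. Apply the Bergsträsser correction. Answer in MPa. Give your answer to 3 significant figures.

1380 MPa

Spring index C = D/d = 7.2/1.52 = 4.7368
K_B = (4C+2)/(4C−3) = 20.947/15.947 = 1.3135
τ₀ = 8FD/(πd³) = 8·201·7.2/(π·1.52³) = 11577.6/11.033 = 1049.4 MPa
τ_max = K·τ₀ = 1.3135 × 1049.4 = 1378.4 MPa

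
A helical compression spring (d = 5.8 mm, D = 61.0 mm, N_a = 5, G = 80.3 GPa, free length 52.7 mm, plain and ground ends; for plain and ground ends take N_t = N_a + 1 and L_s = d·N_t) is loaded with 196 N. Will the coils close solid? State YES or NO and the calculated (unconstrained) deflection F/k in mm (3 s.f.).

k = Gd⁴/(8D³N_a) = (80.3×10³)(5.8⁴)/(8·61.0³·5) = 10.009 N/mm
N_t = 6; L_s = 5.8·6 = 34.8 mm; δ_solid = L₀ − L_s = 52.7 − 34.8 = 17.9 mm
δ = F/k = 196/10.009 = 19.583 mm
δ ≥ δ_solid → spring goes solid

YES, δ = 19.6 mm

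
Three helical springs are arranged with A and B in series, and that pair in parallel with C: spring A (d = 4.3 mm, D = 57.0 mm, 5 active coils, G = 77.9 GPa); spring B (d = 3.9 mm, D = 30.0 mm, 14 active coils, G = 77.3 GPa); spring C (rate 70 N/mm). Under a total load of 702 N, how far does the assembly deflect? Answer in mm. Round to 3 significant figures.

k_A = Gd⁴/(8D³N_a) = (77.9×10³)(4.3⁴)/(8·57.0³·5) = 3.5952 N/mm
k_B = Gd⁴/(8D³N_a) = (77.3×10³)(3.9⁴)/(8·30.0³·14) = 5.9137 N/mm
Springs A,B series: k_AB = 1/(1/3.5952+1/5.9137) = 2.2359 N/mm; parallel with C: k_eq = 2.2359+70 = 72.236 N/mm
δ = F/k_eq = 702/72.236 = 9.7182 mm

9.72 mm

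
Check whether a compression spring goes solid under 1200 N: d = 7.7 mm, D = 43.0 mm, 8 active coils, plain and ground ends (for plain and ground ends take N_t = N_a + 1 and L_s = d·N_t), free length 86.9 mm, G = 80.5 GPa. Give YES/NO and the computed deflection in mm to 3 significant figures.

YES, δ = 21.6 mm

k = Gd⁴/(8D³N_a) = (80.5×10³)(7.7⁴)/(8·43.0³·8) = 55.613 N/mm
N_t = 9; L_s = 7.7·9 = 69.3 mm; δ_solid = L₀ − L_s = 86.9 − 69.3 = 17.6 mm
δ = F/k = 1200/55.613 = 21.578 mm
δ ≥ δ_solid → spring goes solid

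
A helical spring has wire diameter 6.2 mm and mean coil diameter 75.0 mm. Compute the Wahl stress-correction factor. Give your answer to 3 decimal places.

C = D/d = 75.0/6.2 = 12.0968
K_W = (4C−1)/(4C−4) + 0.615/C = 47.387/44.387 + 0.0508 = 1.1184

1.118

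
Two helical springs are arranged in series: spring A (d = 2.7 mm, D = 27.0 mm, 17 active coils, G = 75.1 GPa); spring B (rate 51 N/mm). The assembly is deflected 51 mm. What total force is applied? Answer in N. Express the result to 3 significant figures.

k_A = Gd⁴/(8D³N_a) = (75.1×10³)(2.7⁴)/(8·27.0³·17) = 1.491 N/mm
Series: 1/k_eq = 1/1.491 + 1/51 = 0.69032; k_eq = 1.4486 N/mm
F = k_eq·δ = 1.4486·51 = 73.879 N

73.9 N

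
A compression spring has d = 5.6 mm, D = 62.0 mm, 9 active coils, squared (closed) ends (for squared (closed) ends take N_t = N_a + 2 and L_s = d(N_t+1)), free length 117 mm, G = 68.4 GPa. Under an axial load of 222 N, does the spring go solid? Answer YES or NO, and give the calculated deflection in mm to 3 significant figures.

k = Gd⁴/(8D³N_a) = (68.4×10³)(5.6⁴)/(8·62.0³·9) = 3.9201 N/mm
N_t = 11; L_s = 5.6·12 = 67.2 mm; δ_solid = L₀ − L_s = 117 − 67.2 = 49.8 mm
δ = F/k = 222/3.9201 = 56.631 mm
δ ≥ δ_solid → spring goes solid

YES, δ = 56.6 mm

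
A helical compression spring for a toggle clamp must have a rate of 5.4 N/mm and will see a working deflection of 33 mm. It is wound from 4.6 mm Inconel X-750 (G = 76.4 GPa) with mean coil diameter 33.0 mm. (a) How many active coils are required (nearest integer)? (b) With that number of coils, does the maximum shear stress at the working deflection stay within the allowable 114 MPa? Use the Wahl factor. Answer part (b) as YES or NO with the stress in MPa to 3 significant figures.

(a) 22 coils; (b) NO, τ_max = 186 MPa

N_a = Gd⁴/(8D³k) = (76.4×10³)(4.6⁴)/(8·33.0³·5.4) = 22.03 → N_a = 22
Actual rate k = Gd⁴/(8D³·22) = 5.4084 N/mm
Working load F = kδ = 5.4084·33 = 178.48 N
C = 33.0/4.6 = 7.1739; K_W = (4C−1)/(4C−4)+0.615/C = 1.2072
τ_max = K_W·8FD/(πd³) = 1.2072·154.09 = 186.01 MPa
τ_max > 114 MPa → exceeds allowable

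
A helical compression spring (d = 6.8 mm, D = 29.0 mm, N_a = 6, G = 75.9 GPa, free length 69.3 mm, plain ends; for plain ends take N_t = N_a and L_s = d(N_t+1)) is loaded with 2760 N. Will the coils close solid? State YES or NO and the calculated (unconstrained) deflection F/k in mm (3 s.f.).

k = Gd⁴/(8D³N_a) = (75.9×10³)(6.8⁴)/(8·29.0³·6) = 138.63 N/mm
N_t = 6; L_s = 6.8·7 = 47.6 mm; δ_solid = L₀ − L_s = 69.3 − 47.6 = 21.7 mm
δ = F/k = 2760/138.63 = 19.91 mm
δ < δ_solid → spring does not go solid

NO, δ = 19.9 mm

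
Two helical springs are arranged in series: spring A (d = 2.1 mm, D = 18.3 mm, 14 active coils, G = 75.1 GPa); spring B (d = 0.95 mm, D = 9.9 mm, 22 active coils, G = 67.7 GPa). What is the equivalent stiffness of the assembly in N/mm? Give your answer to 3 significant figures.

k_A = Gd⁴/(8D³N_a) = (75.1×10³)(2.1⁴)/(8·18.3³·14) = 2.1279 N/mm
k_B = Gd⁴/(8D³N_a) = (67.7×10³)(0.95⁴)/(8·9.9³·22) = 0.3229 N/mm
Series: 1/k_eq = 1/2.1279 + 1/0.3229 = 3.5669; k_eq = 0.28035 N/mm

0.280 N/mm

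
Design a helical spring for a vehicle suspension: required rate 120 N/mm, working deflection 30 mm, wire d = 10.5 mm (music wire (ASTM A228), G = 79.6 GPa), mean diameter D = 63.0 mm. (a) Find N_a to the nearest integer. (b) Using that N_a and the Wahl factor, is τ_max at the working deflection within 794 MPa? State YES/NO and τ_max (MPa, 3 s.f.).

N_a = Gd⁴/(8D³k) = (79.6×10³)(10.5⁴)/(8·63.0³·120) = 4.031 → N_a = 4
Actual rate k = Gd⁴/(8D³·4) = 120.92 N/mm
Working load F = kδ = 120.92·30 = 3627.6 N
C = 63.0/10.5 = 6.0000; K_W = (4C−1)/(4C−4)+0.615/C = 1.2525
τ_max = K_W·8FD/(πd³) = 1.2525·502.73 = 629.67 MPa
τ_max ≤ 794 MPa → acceptable

(a) 4 coils; (b) YES, τ_max = 630 MPa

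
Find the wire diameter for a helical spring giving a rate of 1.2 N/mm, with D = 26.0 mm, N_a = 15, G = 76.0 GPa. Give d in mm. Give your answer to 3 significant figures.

2.40 mm

d = (8D³N_a·k / G)^(1/4) = (8·26.0³·15·1.2 / (76.0×10³))^0.25
  = (33.302)^0.25 = 2.4022 mm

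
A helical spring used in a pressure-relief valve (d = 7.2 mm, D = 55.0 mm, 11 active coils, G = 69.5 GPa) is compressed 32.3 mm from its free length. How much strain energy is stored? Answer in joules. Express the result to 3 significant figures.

6.65 J

k = Gd⁴/(8D³N_a) = (69.5×10³)(7.2⁴)/(8·55.0³·11) = 12.757 N/mm
U = ½kδ² = 0.5 × 12.757 × 32.3² = 6654.6 N·mm = 6.6546 J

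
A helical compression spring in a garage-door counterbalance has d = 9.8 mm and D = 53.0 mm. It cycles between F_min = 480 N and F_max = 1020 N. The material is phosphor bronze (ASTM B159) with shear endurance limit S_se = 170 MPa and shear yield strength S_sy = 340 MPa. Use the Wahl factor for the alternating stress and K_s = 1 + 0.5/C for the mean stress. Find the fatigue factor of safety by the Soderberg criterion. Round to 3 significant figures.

1.57

C = D/d = 53.0/9.8 = 5.4082; K_W = (4C−1)/(4C−4)+0.615/C = 1.2839; K_s = 1+0.5/C = 1.0925
F_a = (F_max−F_min)/2 = 270 N; F_m = (F_max+F_min)/2 = 750 N
τ_a = K_W·8F_aD/(πd³) = 1.2839 × 38.717 = 49.707 MPa
τ_m = K_s·8F_mD/(πd³) = 1.0925 × 107.55 = 117.49 MPa
Soderberg: 1/n_f = τ_a/S_se + τ_m/S_sy = 49.707/170 + 117.49/340 = 0.29239 + 0.34556 = 0.63795
n_f = 1/0.63795 = 1.568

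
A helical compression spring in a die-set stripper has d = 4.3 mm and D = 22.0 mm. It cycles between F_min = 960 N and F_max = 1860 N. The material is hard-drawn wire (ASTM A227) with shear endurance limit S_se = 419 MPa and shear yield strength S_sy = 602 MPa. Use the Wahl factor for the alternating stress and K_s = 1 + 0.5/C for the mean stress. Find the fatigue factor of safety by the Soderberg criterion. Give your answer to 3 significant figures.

C = D/d = 22.0/4.3 = 5.1163; K_W = (4C−1)/(4C−4)+0.615/C = 1.3024; K_s = 1+0.5/C = 1.0977
F_a = (F_max−F_min)/2 = 450 N; F_m = (F_max+F_min)/2 = 1410 N
τ_a = K_W·8F_aD/(πd³) = 1.3024 × 317.08 = 412.97 MPa
τ_m = K_s·8F_mD/(πd³) = 1.0977 × 993.52 = 1090.6 MPa
Soderberg: 1/n_f = τ_a/S_se + τ_m/S_sy = 412.97/419 + 1090.6/602 = 0.98561 + 1.81165 = 2.7973
n_f = 1/2.7973 = 0.3575

0.357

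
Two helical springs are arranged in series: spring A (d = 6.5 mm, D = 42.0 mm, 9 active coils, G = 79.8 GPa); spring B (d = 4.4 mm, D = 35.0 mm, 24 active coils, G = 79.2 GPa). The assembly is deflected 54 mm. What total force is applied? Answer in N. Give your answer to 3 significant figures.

172 N

k_A = Gd⁴/(8D³N_a) = (79.8×10³)(6.5⁴)/(8·42.0³·9) = 26.704 N/mm
k_B = Gd⁴/(8D³N_a) = (79.2×10³)(4.4⁴)/(8·35.0³·24) = 3.606 N/mm
Series: 1/k_eq = 1/26.704 + 1/3.606 = 0.31476; k_eq = 3.177 N/mm
F = k_eq·δ = 3.177·54 = 171.56 N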